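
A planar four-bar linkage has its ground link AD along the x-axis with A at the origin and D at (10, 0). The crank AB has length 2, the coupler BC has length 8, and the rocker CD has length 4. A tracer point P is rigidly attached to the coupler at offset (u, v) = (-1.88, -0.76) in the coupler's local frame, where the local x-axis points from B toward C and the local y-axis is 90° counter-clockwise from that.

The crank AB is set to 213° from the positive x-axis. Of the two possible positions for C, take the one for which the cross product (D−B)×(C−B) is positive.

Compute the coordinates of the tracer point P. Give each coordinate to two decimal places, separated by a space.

-3.32 -2.28

A=(0,0), D=(10.00,0)
B = A + 2.00·(cos213°, sin213°) = (-1.6773, -1.0893)
|BD| = 11.7280
circle(B,8.00) ∩ circle(D,4.00): a=7.9104, h=1.1940
  candidates: C₊=(6.0880,0.8343) cross=14.003; C₋=(6.3098,-1.5434) cross=-14.003
  mode + wants cross > 0 → take C=(6.0880,0.8343) (cross=14.003)
ex = (C−B)/|BC| = (0.9707,0.2404); ey = (-0.2404,0.9707)
P = B + -1.88·ex + -0.76·ey = (-3.3195,-2.2790)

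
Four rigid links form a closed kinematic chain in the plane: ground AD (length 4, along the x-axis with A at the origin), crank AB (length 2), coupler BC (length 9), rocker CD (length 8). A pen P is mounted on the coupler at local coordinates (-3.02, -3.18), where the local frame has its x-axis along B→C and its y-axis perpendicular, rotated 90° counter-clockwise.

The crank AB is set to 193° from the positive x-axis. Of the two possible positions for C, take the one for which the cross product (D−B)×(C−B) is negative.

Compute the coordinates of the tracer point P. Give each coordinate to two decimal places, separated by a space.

A=(0,0), D=(4.00,0)
B = A + 2.00·(cos193°, sin193°) = (-1.9487, -0.4499)
|BD| = 5.9657
circle(B,9.00) ∩ circle(D,8.00): a=4.4077, h=7.8468
  candidates: C₊=(1.8546,7.7070) cross=46.812; C₋=(3.0381,-7.9420) cross=-46.812
  mode - wants cross < 0 → take C=(3.0381,-7.9420) (cross=-46.812)
ex = (C−B)/|BC| = (0.5541,-0.8325); ey = (0.8325,0.5541)
P = B + -3.02·ex + -3.18·ey = (-6.2693,0.3021)

-6.27 0.30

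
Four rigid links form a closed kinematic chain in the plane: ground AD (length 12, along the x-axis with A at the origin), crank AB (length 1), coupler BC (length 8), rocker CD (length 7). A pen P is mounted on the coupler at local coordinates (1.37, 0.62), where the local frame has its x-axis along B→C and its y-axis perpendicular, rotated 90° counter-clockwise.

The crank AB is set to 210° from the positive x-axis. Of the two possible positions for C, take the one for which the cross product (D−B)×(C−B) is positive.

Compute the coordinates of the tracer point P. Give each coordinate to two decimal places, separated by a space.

-0.01 0.74

A=(0,0), D=(12.00,0)
B = A + 1.00·(cos210°, sin210°) = (-0.8660, -0.5000)
|BD| = 12.8757
circle(B,8.00) ∩ circle(D,7.00): a=7.0204, h=3.8360
  candidates: C₊=(6.0001,3.6057) cross=49.391; C₋=(6.2980,-4.0604) cross=-49.391
  mode + wants cross > 0 → take C=(6.0001,3.6057) (cross=49.391)
ex = (C−B)/|BC| = (0.8583,0.5132); ey = (-0.5132,0.8583)
P = B + 1.37·ex + 0.62·ey = (-0.0084,0.7352)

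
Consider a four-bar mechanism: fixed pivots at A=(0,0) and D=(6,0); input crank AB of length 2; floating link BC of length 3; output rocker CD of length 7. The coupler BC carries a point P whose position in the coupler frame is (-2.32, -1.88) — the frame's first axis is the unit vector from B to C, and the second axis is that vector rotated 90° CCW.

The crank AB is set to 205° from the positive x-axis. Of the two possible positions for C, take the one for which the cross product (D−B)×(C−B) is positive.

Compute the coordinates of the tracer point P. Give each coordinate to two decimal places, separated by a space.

-0.90 -3.69

A=(0,0), D=(6.00,0)
B = A + 2.00·(cos205°, sin205°) = (-1.8126, -0.8452)
|BD| = 7.8582
circle(B,3.00) ∩ circle(D,7.00): a=1.3840, h=2.6617
  candidates: C₊=(-0.7229,1.9499) cross=20.916; C₋=(-0.1504,-3.3426) cross=-20.916
  mode + wants cross > 0 → take C=(-0.7229,1.9499) (cross=20.916)
ex = (C−B)/|BC| = (0.3632,0.9317); ey = (-0.9317,0.3632)
P = B + -2.32·ex + -1.88·ey = (-0.9037,-3.6896)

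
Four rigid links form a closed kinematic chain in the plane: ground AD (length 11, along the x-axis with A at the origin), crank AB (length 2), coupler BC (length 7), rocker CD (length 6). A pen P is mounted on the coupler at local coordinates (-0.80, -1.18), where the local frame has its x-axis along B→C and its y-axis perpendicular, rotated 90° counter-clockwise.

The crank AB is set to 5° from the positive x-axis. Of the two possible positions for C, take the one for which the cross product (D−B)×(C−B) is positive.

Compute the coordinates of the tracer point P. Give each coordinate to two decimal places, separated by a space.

2.15 -1.24

A=(0,0), D=(11.00,0)
B = A + 2.00·(cos5°, sin5°) = (1.9924, 0.1743)
|BD| = 9.0093
circle(B,7.00) ∩ circle(D,6.00): a=5.2261, h=4.6570
  candidates: C₊=(7.3076,4.7293) cross=41.956; C₋=(7.1274,-4.5829) cross=-41.956
  mode + wants cross > 0 → take C=(7.3076,4.7293) (cross=41.956)
ex = (C−B)/|BC| = (0.7593,0.6507); ey = (-0.6507,0.7593)
P = B + -0.80·ex + -1.18·ey = (2.1528,-1.2423)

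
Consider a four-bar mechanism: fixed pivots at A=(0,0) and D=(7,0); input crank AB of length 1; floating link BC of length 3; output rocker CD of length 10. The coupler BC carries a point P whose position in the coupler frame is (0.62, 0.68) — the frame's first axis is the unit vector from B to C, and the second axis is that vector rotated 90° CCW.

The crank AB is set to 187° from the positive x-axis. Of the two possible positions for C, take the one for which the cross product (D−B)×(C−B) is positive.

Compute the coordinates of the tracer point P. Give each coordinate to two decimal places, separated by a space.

A=(0,0), D=(7.00,0)
B = A + 1.00·(cos187°, sin187°) = (-0.9925, -0.1219)
|BD| = 7.9935
circle(B,3.00) ∩ circle(D,10.00): a=-1.6954, h=2.4750
  candidates: C₊=(-2.7255,2.3270) cross=19.784; C₋=(-2.6500,-2.6224) cross=-19.784
  mode + wants cross > 0 → take C=(-2.7255,2.3270) (cross=19.784)
ex = (C−B)/|BC| = (-0.5776,0.8163); ey = (-0.8163,-0.5776)
P = B + 0.62·ex + 0.68·ey = (-1.9058,-0.0086)

-1.91 -0.01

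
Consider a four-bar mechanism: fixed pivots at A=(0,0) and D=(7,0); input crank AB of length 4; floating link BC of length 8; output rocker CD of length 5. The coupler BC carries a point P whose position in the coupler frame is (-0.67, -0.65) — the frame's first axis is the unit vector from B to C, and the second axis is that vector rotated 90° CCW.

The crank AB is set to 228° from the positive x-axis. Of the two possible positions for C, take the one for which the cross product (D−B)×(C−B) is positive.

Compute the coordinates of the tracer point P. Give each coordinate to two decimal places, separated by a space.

A=(0,0), D=(7.00,0)
B = A + 4.00·(cos228°, sin228°) = (-2.6765, -2.9726)
|BD| = 10.1228
circle(B,8.00) ∩ circle(D,5.00): a=6.9877, h=3.8950
  candidates: C₊=(2.8594,2.8027) cross=39.429; C₋=(5.1469,-4.6439) cross=-39.429
  mode + wants cross > 0 → take C=(2.8594,2.8027) (cross=39.429)
ex = (C−B)/|BC| = (0.6920,0.7219); ey = (-0.7219,0.6920)
P = B + -0.67·ex + -0.65·ey = (-2.6709,-3.9061)

-2.67 -3.91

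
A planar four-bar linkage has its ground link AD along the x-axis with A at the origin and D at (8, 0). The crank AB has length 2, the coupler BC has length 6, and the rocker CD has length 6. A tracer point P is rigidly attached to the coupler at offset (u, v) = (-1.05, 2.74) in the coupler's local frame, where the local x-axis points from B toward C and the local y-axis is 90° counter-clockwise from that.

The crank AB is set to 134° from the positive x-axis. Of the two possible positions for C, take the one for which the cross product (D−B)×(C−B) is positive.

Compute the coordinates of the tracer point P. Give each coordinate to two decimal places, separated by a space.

A=(0,0), D=(8.00,0)
B = A + 2.00·(cos134°, sin134°) = (-1.3893, 1.4387)
|BD| = 9.4989
circle(B,6.00) ∩ circle(D,6.00): a=4.7494, h=3.6664
  candidates: C₊=(3.8607,4.3435) cross=34.827; C₋=(2.7500,-2.9048) cross=-34.827
  mode + wants cross > 0 → take C=(3.8607,4.3435) (cross=34.827)
ex = (C−B)/|BC| = (0.8750,0.4841); ey = (-0.4841,0.8750)
P = B + -1.05·ex + 2.74·ey = (-3.6346,3.3278)

-3.63 3.33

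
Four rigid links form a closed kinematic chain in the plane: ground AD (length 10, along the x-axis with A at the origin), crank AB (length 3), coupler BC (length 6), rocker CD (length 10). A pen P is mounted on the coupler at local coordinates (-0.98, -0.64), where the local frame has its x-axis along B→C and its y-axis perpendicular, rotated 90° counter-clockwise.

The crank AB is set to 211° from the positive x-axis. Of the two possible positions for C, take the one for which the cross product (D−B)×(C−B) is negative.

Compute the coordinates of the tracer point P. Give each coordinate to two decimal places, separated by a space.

-3.72 -1.33

A=(0,0), D=(10.00,0)
B = A + 3.00·(cos211°, sin211°) = (-2.5715, -1.5451)
|BD| = 12.6661
circle(B,6.00) ∩ circle(D,10.00): a=3.8066, h=4.6378
  candidates: C₊=(0.6409,3.5225) cross=58.743; C₋=(1.7725,-5.6840) cross=-58.743
  mode - wants cross < 0 → take C=(1.7725,-5.6840) (cross=-58.743)
ex = (C−B)/|BC| = (0.7240,-0.6898); ey = (0.6898,0.7240)
P = B + -0.98·ex + -0.64·ey = (-3.7225,-1.3325)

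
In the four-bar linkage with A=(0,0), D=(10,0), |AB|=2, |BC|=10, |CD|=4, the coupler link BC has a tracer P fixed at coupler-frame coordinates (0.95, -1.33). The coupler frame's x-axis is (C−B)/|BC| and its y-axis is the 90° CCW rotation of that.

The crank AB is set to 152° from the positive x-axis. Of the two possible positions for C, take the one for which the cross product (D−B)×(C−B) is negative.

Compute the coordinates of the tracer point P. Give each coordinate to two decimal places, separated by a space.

-1.42 -0.66

A=(0,0), D=(10.00,0)
B = A + 2.00·(cos152°, sin152°) = (-1.7659, 0.9389)
|BD| = 11.8033
circle(B,10.00) ∩ circle(D,4.00): a=9.4600, h=3.2417
  candidates: C₊=(7.9220,3.4179) cross=38.263; C₋=(7.4062,-3.0451) cross=-38.263
  mode - wants cross < 0 → take C=(7.4062,-3.0451) (cross=-38.263)
ex = (C−B)/|BC| = (0.9172,-0.3984); ey = (0.3984,0.9172)
P = B + 0.95·ex + -1.33·ey = (-1.4244,-0.6594)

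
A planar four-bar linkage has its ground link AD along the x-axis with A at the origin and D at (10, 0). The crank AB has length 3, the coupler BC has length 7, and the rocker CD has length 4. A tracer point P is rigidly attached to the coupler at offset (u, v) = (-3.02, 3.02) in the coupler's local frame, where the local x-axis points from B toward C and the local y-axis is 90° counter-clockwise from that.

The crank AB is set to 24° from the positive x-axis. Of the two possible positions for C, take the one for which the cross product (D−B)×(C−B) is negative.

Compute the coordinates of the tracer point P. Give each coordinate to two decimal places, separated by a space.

A=(0,0), D=(10.00,0)
B = A + 3.00·(cos24°, sin24°) = (2.7406, 1.2202)
|BD| = 7.3612
circle(B,7.00) ∩ circle(D,4.00): a=5.9221, h=3.7321
  candidates: C₊=(9.1994,3.9191) cross=27.473; C₋=(7.9621,-3.4420) cross=-27.473
  mode - wants cross < 0 → take C=(7.9621,-3.4420) (cross=-27.473)
ex = (C−B)/|BC| = (0.7459,-0.6660); ey = (0.6660,0.7459)
P = B + -3.02·ex + 3.02·ey = (2.4993,5.4843)

2.50 5.48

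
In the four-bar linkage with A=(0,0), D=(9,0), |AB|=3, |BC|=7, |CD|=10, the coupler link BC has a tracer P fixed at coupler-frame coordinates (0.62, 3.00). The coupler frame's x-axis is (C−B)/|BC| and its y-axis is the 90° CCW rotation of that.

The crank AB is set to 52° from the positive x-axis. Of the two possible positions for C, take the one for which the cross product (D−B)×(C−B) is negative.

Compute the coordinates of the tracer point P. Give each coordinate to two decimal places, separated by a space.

4.58 0.98

A=(0,0), D=(9.00,0)
B = A + 3.00·(cos52°, sin52°) = (1.8470, 2.3640)
|BD| = 7.5335
circle(B,7.00) ∩ circle(D,10.00): a=0.3819, h=6.9896
  candidates: C₊=(4.4029,8.8807) cross=52.656; C₋=(0.0163,-4.3923) cross=-52.656
  mode - wants cross < 0 → take C=(0.0163,-4.3923) (cross=-52.656)
ex = (C−B)/|BC| = (-0.2615,-0.9652); ey = (0.9652,-0.2615)
P = B + 0.62·ex + 3.00·ey = (4.5804,0.9810)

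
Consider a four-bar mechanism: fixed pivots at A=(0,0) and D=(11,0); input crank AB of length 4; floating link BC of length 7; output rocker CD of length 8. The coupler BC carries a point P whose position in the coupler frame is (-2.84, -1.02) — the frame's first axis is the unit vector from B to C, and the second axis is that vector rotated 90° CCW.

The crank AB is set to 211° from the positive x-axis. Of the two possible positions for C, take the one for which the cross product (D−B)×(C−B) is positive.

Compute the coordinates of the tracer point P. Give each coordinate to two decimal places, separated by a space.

A=(0,0), D=(11.00,0)
B = A + 4.00·(cos211°, sin211°) = (-3.4287, -2.0602)
|BD| = 14.5750
circle(B,7.00) ∩ circle(D,8.00): a=6.7729, h=1.7685
  candidates: C₊=(3.0263,0.6479) cross=25.776; C₋=(3.5262,-2.8535) cross=-25.776
  mode + wants cross > 0 → take C=(3.0263,0.6479) (cross=25.776)
ex = (C−B)/|BC| = (0.9221,0.3869); ey = (-0.3869,0.9221)
P = B + -2.84·ex + -1.02·ey = (-5.6529,-4.0994)

-5.65 -4.10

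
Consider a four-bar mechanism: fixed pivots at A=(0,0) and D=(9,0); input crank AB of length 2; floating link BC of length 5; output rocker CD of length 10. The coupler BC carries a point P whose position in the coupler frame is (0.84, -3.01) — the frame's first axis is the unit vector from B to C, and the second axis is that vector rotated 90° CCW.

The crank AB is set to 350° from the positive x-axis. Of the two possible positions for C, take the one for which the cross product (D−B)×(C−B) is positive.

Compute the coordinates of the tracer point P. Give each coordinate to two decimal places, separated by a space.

A=(0,0), D=(9.00,0)
B = A + 2.00·(cos350°, sin350°) = (1.9696, -0.3473)
|BD| = 7.0390
circle(B,5.00) ∩ circle(D,10.00): a=-1.8080, h=4.6617
  candidates: C₊=(-0.0662,4.2195) cross=32.813; C₋=(0.3938,-5.0925) cross=-32.813
  mode + wants cross > 0 → take C=(-0.0662,4.2195) (cross=32.813)
ex = (C−B)/|BC| = (-0.4072,0.9134); ey = (-0.9134,-0.4072)
P = B + 0.84·ex + -3.01·ey = (4.3768,1.6455)

4.38 1.65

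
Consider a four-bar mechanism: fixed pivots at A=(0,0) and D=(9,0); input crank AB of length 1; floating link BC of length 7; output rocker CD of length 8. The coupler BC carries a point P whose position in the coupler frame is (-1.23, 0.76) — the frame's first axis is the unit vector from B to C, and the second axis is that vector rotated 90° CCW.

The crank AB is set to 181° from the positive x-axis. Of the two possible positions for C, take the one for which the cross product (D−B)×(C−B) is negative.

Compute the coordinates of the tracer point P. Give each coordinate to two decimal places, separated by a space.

A=(0,0), D=(9.00,0)
B = A + 1.00·(cos181°, sin181°) = (-0.9998, -0.0175)
|BD| = 9.9999
circle(B,7.00) ∩ circle(D,8.00): a=4.2499, h=5.5622
  candidates: C₊=(3.2404,5.5522) cross=55.621; C₋=(3.2598,-5.5722) cross=-55.621
  mode - wants cross < 0 → take C=(3.2598,-5.5722) (cross=-55.621)
ex = (C−B)/|BC| = (0.6085,-0.7935); ey = (0.7935,0.6085)
P = B + -1.23·ex + 0.76·ey = (-1.1452,1.4211)

-1.15 1.42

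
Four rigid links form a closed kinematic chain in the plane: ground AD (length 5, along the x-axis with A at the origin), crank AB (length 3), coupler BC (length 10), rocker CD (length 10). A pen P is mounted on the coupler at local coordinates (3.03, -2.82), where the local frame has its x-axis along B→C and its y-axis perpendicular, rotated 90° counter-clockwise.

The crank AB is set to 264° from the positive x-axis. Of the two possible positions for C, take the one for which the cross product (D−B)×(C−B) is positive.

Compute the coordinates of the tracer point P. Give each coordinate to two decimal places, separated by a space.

1.84 0.55

A=(0,0), D=(5.00,0)
B = A + 3.00·(cos264°, sin264°) = (-0.3136, -2.9836)
|BD| = 6.0939
circle(B,10.00) ∩ circle(D,10.00): a=3.0470, h=9.5245
  candidates: C₊=(-2.3200,6.8131) cross=58.042; C₋=(7.0064,-9.7967) cross=-58.042
  mode + wants cross > 0 → take C=(-2.3200,6.8131) (cross=58.042)
ex = (C−B)/|BC| = (-0.2006,0.9797); ey = (-0.9797,-0.2006)
P = B + 3.03·ex + -2.82·ey = (1.8411,0.5506)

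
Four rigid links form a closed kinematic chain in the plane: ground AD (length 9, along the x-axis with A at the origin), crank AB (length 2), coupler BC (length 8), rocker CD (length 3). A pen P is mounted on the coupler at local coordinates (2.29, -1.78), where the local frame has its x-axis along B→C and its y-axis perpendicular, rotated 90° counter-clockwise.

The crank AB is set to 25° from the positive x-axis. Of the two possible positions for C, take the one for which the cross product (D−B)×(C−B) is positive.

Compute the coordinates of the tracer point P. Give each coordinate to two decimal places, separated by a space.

4.49 -0.27

A=(0,0), D=(9.00,0)
B = A + 2.00·(cos25°, sin25°) = (1.8126, 0.8452)
|BD| = 7.2369
circle(B,8.00) ∩ circle(D,3.00): a=7.4184, h=2.9945
  candidates: C₊=(9.5300,2.9528) cross=21.671; C₋=(8.8305,-2.9952) cross=-21.671
  mode + wants cross > 0 → take C=(9.5300,2.9528) (cross=21.671)
ex = (C−B)/|BC| = (0.9647,0.2634); ey = (-0.2634,0.9647)
P = B + 2.29·ex + -1.78·ey = (4.4907,-0.2686)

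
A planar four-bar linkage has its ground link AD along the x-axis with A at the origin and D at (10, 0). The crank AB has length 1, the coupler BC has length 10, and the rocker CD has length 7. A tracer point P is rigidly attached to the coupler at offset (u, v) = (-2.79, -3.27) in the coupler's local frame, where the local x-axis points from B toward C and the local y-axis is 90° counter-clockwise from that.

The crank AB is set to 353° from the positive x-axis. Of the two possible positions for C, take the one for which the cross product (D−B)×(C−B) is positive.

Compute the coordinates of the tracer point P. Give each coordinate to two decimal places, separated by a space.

A=(0,0), D=(10.00,0)
B = A + 1.00·(cos353°, sin353°) = (0.9925, -0.1219)
|BD| = 9.0083
circle(B,10.00) ∩ circle(D,7.00): a=7.3349, h=6.7970
  candidates: C₊=(8.2348,6.7738) cross=61.230; C₋=(8.4187,-6.8191) cross=-61.230
  mode + wants cross > 0 → take C=(8.2348,6.7738) (cross=61.230)
ex = (C−B)/|BC| = (0.7242,0.6896); ey = (-0.6896,0.7242)
P = B + -2.79·ex + -3.27·ey = (1.2268,-4.4140)

1.23 -4.41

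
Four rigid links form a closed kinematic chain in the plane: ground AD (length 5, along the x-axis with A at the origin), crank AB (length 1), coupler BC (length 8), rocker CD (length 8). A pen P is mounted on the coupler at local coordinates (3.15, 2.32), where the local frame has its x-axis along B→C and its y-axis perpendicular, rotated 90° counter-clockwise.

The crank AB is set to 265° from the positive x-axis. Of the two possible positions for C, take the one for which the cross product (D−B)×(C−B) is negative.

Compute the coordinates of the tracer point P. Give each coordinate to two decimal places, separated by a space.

A=(0,0), D=(5.00,0)
B = A + 1.00·(cos265°, sin265°) = (-0.0872, -0.9962)
|BD| = 5.1838
circle(B,8.00) ∩ circle(D,8.00): a=2.5919, h=7.5685
  candidates: C₊=(1.0019,6.9293) cross=39.233; C₋=(3.9109,-7.9255) cross=-39.233
  mode - wants cross < 0 → take C=(3.9109,-7.9255) (cross=-39.233)
ex = (C−B)/|BC| = (0.4998,-0.8662); ey = (0.8662,0.4998)
P = B + 3.15·ex + 2.32·ey = (3.4966,-2.5652)

3.50 -2.57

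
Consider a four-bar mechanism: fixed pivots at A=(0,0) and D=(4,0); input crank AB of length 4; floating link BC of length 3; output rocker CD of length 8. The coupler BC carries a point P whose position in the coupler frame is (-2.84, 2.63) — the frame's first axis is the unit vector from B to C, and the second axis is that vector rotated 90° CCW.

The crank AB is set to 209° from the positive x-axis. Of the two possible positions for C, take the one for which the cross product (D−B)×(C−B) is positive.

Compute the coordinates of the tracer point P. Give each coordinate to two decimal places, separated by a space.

-5.69 -5.13

A=(0,0), D=(4.00,0)
B = A + 4.00·(cos209°, sin209°) = (-3.4985, -1.9392)
|BD| = 7.7452
circle(B,3.00) ∩ circle(D,8.00): a=0.3220, h=2.9827
  candidates: C₊=(-3.9335,1.0290) cross=23.101; C₋=(-2.4399,-4.7463) cross=-23.101
  mode + wants cross > 0 → take C=(-3.9335,1.0290) (cross=23.101)
ex = (C−B)/|BC| = (-0.1450,0.9894); ey = (-0.9894,-0.1450)
P = B + -2.84·ex + 2.63·ey = (-5.6888,-5.1306)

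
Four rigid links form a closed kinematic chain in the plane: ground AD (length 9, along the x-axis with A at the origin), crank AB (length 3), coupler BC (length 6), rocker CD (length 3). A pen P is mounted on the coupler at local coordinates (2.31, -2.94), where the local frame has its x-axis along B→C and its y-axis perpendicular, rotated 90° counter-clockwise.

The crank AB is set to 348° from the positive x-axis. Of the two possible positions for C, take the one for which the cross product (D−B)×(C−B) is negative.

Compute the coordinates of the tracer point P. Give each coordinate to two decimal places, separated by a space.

A=(0,0), D=(9.00,0)
B = A + 3.00·(cos348°, sin348°) = (2.9344, -0.6237)
|BD| = 6.0975
circle(B,6.00) ∩ circle(D,3.00): a=5.2628, h=2.8815
  candidates: C₊=(7.8749,2.7810) cross=17.570; C₋=(8.4644,-2.9518) cross=-17.570
  mode - wants cross < 0 → take C=(8.4644,-2.9518) (cross=-17.570)
ex = (C−B)/|BC| = (0.9217,-0.3880); ey = (0.3880,0.9217)
P = B + 2.31·ex + -2.94·ey = (3.9227,-4.2297)

3.92 -4.23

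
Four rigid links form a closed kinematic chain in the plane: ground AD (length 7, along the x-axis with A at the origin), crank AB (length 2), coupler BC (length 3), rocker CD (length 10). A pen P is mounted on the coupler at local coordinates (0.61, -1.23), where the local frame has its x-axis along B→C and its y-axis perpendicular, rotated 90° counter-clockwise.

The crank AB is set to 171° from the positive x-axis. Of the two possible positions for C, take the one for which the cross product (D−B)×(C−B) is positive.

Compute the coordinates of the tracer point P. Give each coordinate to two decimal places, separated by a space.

A=(0,0), D=(7.00,0)
B = A + 2.00·(cos171°, sin171°) = (-1.9754, 0.3129)
|BD| = 8.9808
circle(B,3.00) ∩ circle(D,10.00): a=-0.5759, h=2.9442
  candidates: C₊=(-2.4484,3.2753) cross=26.441; C₋=(-2.6535,-2.6095) cross=-26.441
  mode + wants cross > 0 → take C=(-2.4484,3.2753) (cross=26.441)
ex = (C−B)/|BC| = (-0.1577,0.9875); ey = (-0.9875,-0.1577)
P = B + 0.61·ex + -1.23·ey = (-0.8569,1.1092)

-0.86 1.11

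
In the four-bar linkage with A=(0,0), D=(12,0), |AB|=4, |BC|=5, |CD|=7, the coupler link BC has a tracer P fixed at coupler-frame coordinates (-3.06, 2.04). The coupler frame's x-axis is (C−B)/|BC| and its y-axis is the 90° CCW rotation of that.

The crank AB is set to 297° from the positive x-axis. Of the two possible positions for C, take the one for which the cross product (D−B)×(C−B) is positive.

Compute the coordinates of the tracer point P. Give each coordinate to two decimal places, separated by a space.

A=(0,0), D=(12.00,0)
B = A + 4.00·(cos297°, sin297°) = (1.8160, -3.5640)
|BD| = 10.7897
circle(B,5.00) ∩ circle(D,7.00): a=4.2827, h=2.5805
  candidates: C₊=(5.0059,0.2862) cross=27.842; C₋=(6.7106,-4.5850) cross=-27.842
  mode + wants cross > 0 → take C=(5.0059,0.2862) (cross=27.842)
ex = (C−B)/|BC| = (0.6380,0.7701); ey = (-0.7701,0.6380)
P = B + -3.06·ex + 2.04·ey = (-1.7072,-4.6189)

-1.71 -4.62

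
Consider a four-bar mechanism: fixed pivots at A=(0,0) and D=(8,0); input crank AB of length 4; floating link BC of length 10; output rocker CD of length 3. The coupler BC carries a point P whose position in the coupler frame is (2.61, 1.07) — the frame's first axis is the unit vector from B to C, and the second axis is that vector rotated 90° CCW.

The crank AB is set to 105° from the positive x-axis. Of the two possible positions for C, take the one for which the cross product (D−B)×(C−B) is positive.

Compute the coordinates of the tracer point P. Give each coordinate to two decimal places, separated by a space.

1.67 4.67

A=(0,0), D=(8.00,0)
B = A + 4.00·(cos105°, sin105°) = (-1.0353, 3.8637)
|BD| = 9.8267
circle(B,10.00) ∩ circle(D,3.00): a=9.5436, h=2.9866
  candidates: C₊=(8.9140,2.8574) cross=29.349; C₋=(6.5654,-2.6347) cross=-29.349
  mode + wants cross > 0 → take C=(8.9140,2.8574) (cross=29.349)
ex = (C−B)/|BC| = (0.9949,-0.1006); ey = (0.1006,0.9949)
P = B + 2.61·ex + 1.07·ey = (1.6692,4.6656)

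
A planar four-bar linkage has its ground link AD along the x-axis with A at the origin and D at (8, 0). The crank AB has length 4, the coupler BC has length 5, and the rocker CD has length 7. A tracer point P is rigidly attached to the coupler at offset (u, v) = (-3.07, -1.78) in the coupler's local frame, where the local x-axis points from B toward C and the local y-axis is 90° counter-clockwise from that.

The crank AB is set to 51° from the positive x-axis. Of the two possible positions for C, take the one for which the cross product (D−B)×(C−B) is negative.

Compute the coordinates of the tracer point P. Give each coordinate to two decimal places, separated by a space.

A=(0,0), D=(8.00,0)
B = A + 4.00·(cos51°, sin51°) = (2.5173, 3.1086)
|BD| = 6.3027
circle(B,5.00) ∩ circle(D,7.00): a=1.2474, h=4.8419
  candidates: C₊=(5.9905,6.7054) cross=30.517; C₋=(1.2143,-1.7186) cross=-30.517
  mode - wants cross < 0 → take C=(1.2143,-1.7186) (cross=-30.517)
ex = (C−B)/|BC| = (-0.2606,-0.9654); ey = (0.9654,-0.2606)
P = B + -3.07·ex + -1.78·ey = (1.5988,6.5364)

1.60 6.54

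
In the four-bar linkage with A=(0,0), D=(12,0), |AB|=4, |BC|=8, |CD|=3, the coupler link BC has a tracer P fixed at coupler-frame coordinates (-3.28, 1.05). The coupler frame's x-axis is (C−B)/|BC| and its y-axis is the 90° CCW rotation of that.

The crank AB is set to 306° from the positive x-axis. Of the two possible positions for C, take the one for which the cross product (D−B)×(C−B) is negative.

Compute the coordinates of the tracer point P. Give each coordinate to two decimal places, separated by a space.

A=(0,0), D=(12.00,0)
B = A + 4.00·(cos306°, sin306°) = (2.3511, -3.2361)
|BD| = 10.1771
circle(B,8.00) ∩ circle(D,3.00): a=7.7907, h=1.8180
  candidates: C₊=(9.1594,0.9649) cross=18.502; C₋=(10.3156,-2.4825) cross=-18.502
  mode - wants cross < 0 → take C=(10.3156,-2.4825) (cross=-18.502)
ex = (C−B)/|BC| = (0.9956,0.0942); ey = (-0.0942,0.9956)
P = B + -3.28·ex + 1.05·ey = (-1.0132,-2.4997)

-1.01 -2.50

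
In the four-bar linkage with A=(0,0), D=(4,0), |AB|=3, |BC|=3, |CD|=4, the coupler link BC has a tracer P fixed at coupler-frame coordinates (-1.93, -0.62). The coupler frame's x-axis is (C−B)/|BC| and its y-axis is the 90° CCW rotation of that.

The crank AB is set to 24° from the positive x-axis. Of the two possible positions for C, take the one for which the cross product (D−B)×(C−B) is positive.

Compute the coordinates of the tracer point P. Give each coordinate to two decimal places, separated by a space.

2.59 -0.80

A=(0,0), D=(4.00,0)
B = A + 3.00·(cos24°, sin24°) = (2.7406, 1.2202)
|BD| = 1.7535
circle(B,3.00) ∩ circle(D,4.00): a=-1.1192, h=2.7834
  candidates: C₊=(3.8737,3.9980) cross=4.881; C₋=(0.0000,0.0000) cross=-4.881
  mode + wants cross > 0 → take C=(3.8737,3.9980) (cross=4.881)
ex = (C−B)/|BC| = (0.3777,0.9259); ey = (-0.9259,0.3777)
P = B + -1.93·ex + -0.62·ey = (2.5858,-0.8010)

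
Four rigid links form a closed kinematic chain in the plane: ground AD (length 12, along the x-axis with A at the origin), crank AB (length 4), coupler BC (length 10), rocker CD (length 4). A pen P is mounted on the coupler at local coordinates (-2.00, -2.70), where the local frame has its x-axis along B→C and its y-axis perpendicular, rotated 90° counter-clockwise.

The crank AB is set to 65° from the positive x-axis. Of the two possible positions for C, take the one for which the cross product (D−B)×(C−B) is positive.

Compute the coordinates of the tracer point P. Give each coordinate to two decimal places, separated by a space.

A=(0,0), D=(12.00,0)
B = A + 4.00·(cos65°, sin65°) = (1.6905, 3.6252)
|BD| = 10.9283
circle(B,10.00) ∩ circle(D,4.00): a=9.3074, h=3.6568
  candidates: C₊=(11.6839,3.9875) cross=39.963; C₋=(9.2578,-2.9121) cross=-39.963
  mode + wants cross > 0 → take C=(11.6839,3.9875) (cross=39.963)
ex = (C−B)/|BC| = (0.9993,0.0362); ey = (-0.0362,0.9993)
P = B + -2.00·ex + -2.70·ey = (-0.2104,0.8546)

-0.21 0.85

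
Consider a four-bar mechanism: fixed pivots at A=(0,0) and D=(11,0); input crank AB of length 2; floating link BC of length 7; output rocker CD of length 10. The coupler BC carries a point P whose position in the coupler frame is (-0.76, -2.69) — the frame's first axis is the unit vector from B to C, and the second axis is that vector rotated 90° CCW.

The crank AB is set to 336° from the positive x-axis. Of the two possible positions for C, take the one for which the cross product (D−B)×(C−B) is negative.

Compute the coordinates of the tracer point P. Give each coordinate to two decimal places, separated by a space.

-0.96 -1.03

A=(0,0), D=(11.00,0)
B = A + 2.00·(cos336°, sin336°) = (1.8271, -0.8135)
|BD| = 9.2089
circle(B,7.00) ∩ circle(D,10.00): a=1.8354, h=6.7551
  candidates: C₊=(3.0586,6.0773) cross=62.207; C₋=(4.2520,-7.3800) cross=-62.207
  mode - wants cross < 0 → take C=(4.2520,-7.3800) (cross=-62.207)
ex = (C−B)/|BC| = (0.3464,-0.9381); ey = (0.9381,0.3464)
P = B + -0.76·ex + -2.69·ey = (-0.9596,-1.0324)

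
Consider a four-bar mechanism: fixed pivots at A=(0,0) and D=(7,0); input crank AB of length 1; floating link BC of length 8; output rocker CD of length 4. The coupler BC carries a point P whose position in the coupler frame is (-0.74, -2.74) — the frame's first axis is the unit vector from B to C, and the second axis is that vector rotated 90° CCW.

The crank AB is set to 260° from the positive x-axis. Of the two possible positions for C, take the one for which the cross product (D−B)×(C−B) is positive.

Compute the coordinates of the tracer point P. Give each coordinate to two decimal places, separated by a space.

A=(0,0), D=(7.00,0)
B = A + 1.00·(cos260°, sin260°) = (-0.1736, -0.9848)
|BD| = 7.2409
circle(B,8.00) ∩ circle(D,4.00): a=6.9350, h=3.9883
  candidates: C₊=(6.1544,3.9096) cross=28.879; C₋=(7.2393,-3.9928) cross=-28.879
  mode + wants cross > 0 → take C=(6.1544,3.9096) (cross=28.879)
ex = (C−B)/|BC| = (0.7910,0.6118); ey = (-0.6118,0.7910)
P = B + -0.74·ex + -2.74·ey = (0.9173,-3.6049)

0.92 -3.60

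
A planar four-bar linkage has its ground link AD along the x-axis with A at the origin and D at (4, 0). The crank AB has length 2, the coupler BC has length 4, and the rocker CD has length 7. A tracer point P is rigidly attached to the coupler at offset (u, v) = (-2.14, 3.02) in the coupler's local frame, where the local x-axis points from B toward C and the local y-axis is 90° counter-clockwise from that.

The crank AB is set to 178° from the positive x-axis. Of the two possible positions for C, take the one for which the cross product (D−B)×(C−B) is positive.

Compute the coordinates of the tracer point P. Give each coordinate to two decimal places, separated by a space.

A=(0,0), D=(4.00,0)
B = A + 2.00·(cos178°, sin178°) = (-1.9988, 0.0698)
|BD| = 5.9992
circle(B,4.00) ∩ circle(D,7.00): a=0.2492, h=3.9922
  candidates: C₊=(-1.7031,4.0589) cross=23.950; C₋=(-1.7960,-3.9251) cross=-23.950
  mode + wants cross > 0 → take C=(-1.7031,4.0589) (cross=23.950)
ex = (C−B)/|BC| = (0.0739,0.9973); ey = (-0.9973,0.0739)
P = B + -2.14·ex + 3.02·ey = (-5.1687,-1.8411)

-5.17 -1.84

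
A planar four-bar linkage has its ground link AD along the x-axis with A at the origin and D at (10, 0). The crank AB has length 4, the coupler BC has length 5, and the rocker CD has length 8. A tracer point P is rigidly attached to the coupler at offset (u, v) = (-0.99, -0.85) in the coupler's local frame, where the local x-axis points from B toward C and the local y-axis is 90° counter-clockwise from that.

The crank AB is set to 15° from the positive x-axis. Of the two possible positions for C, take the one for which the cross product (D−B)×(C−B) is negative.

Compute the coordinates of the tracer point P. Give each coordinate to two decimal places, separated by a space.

A=(0,0), D=(10.00,0)
B = A + 4.00·(cos15°, sin15°) = (3.8637, 1.0353)
|BD| = 6.2230
circle(B,5.00) ∩ circle(D,8.00): a=-0.0220, h=5.0000
  candidates: C₊=(4.6738,5.9692) cross=31.115; C₋=(3.0102,-3.8913) cross=-31.115
  mode - wants cross < 0 → take C=(3.0102,-3.8913) (cross=-31.115)
ex = (C−B)/|BC| = (-0.1707,-0.9853); ey = (0.9853,-0.1707)
P = B + -0.99·ex + -0.85·ey = (3.1952,2.1558)

3.20 2.16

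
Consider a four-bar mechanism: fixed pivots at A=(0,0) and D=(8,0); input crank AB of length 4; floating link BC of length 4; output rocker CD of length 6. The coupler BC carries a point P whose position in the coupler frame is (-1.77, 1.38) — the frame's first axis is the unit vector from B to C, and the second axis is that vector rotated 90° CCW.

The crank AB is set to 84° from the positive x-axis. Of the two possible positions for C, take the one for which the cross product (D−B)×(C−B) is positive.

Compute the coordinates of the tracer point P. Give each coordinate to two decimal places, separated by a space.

-1.59 4.99

A=(0,0), D=(8.00,0)
B = A + 4.00·(cos84°, sin84°) = (0.4181, 3.9781)
|BD| = 8.5621
circle(B,4.00) ∩ circle(D,6.00): a=3.1131, h=2.5117
  candidates: C₊=(4.3418,4.7558) cross=21.505; C₋=(2.0079,0.3076) cross=-21.505
  mode + wants cross > 0 → take C=(4.3418,4.7558) (cross=21.505)
ex = (C−B)/|BC| = (0.9809,0.1944); ey = (-0.1944,0.9809)
P = B + -1.77·ex + 1.38·ey = (-1.5864,4.9876)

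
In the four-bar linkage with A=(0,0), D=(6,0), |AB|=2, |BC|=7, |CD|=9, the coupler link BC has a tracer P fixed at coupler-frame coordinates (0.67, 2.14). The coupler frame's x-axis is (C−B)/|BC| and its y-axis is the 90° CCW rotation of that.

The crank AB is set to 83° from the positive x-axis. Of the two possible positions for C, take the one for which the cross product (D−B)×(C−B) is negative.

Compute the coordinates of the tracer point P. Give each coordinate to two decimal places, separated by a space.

2.12 0.76

A=(0,0), D=(6.00,0)
B = A + 2.00·(cos83°, sin83°) = (0.2437, 1.9851)
|BD| = 6.0889
circle(B,7.00) ∩ circle(D,9.00): a=0.4168, h=6.9876
  candidates: C₊=(2.9158,8.4550) cross=42.547; C₋=(-1.6403,-4.7566) cross=-42.547
  mode - wants cross < 0 → take C=(-1.6403,-4.7566) (cross=-42.547)
ex = (C−B)/|BC| = (-0.2692,-0.9631); ey = (0.9631,-0.2692)
P = B + 0.67·ex + 2.14·ey = (2.1244,0.7638)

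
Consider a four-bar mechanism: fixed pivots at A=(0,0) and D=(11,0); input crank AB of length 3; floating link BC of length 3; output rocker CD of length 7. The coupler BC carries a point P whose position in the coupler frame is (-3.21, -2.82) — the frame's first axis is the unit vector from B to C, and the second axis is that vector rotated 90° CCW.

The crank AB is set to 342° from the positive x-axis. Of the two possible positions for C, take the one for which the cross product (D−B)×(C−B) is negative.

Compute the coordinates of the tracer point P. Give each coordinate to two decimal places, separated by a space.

A=(0,0), D=(11.00,0)
B = A + 3.00·(cos342°, sin342°) = (2.8532, -0.9271)
|BD| = 8.1994
circle(B,3.00) ∩ circle(D,7.00): a=1.6605, h=2.4985
  candidates: C₊=(4.2205,1.7432) cross=20.487; C₋=(4.7855,-3.2218) cross=-20.487
  mode - wants cross < 0 → take C=(4.7855,-3.2218) (cross=-20.487)
ex = (C−B)/|BC| = (0.6441,-0.7649); ey = (0.7649,0.6441)
P = B + -3.21·ex + -2.82·ey = (-1.3715,-0.2880)

-1.37 -0.29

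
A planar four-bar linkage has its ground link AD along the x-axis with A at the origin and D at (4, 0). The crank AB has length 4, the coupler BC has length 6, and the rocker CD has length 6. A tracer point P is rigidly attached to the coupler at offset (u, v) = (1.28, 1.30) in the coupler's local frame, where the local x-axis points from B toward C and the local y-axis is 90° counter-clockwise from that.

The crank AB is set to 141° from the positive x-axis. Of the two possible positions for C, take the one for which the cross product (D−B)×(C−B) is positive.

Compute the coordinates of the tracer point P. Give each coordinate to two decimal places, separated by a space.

A=(0,0), D=(4.00,0)
B = A + 4.00·(cos141°, sin141°) = (-3.1086, 2.5173)
|BD| = 7.5411
circle(B,6.00) ∩ circle(D,6.00): a=3.7706, h=4.6672
  candidates: C₊=(2.0037,5.6581) cross=35.196; C₋=(-1.1122,-3.1409) cross=-35.196
  mode + wants cross > 0 → take C=(2.0037,5.6581) (cross=35.196)
ex = (C−B)/|BC| = (0.8520,0.5235); ey = (-0.5235,0.8520)
P = B + 1.28·ex + 1.30·ey = (-2.6985,4.2950)

-2.70 4.29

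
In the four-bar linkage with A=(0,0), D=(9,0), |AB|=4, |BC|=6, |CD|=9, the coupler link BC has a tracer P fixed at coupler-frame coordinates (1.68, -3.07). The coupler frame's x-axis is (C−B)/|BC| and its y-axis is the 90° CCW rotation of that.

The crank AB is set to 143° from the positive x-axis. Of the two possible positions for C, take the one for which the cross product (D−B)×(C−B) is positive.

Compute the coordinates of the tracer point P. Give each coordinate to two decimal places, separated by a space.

A=(0,0), D=(9.00,0)
B = A + 4.00·(cos143°, sin143°) = (-3.1945, 2.4073)
|BD| = 12.4299
circle(B,6.00) ∩ circle(D,9.00): a=4.4048, h=4.0741
  candidates: C₊=(1.9159,5.5511) cross=50.640; C₋=(0.3378,-2.4427) cross=-50.640
  mode + wants cross > 0 → take C=(1.9159,5.5511) (cross=50.640)
ex = (C−B)/|BC| = (0.8517,0.5240); ey = (-0.5240,0.8517)
P = B + 1.68·ex + -3.07·ey = (-0.1550,0.6727)

-0.16 0.67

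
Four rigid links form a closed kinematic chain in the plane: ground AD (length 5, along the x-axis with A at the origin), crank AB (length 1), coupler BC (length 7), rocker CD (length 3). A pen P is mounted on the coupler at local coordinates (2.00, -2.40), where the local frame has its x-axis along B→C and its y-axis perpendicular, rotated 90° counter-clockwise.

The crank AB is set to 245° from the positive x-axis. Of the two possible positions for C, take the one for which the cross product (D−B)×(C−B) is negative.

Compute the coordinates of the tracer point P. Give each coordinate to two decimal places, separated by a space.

0.90 -3.73

A=(0,0), D=(5.00,0)
B = A + 1.00·(cos245°, sin245°) = (-0.4226, -0.9063)
|BD| = 5.4978
circle(B,7.00) ∩ circle(D,3.00): a=6.3867, h=2.8653
  candidates: C₊=(5.4044,2.9726) cross=15.753; C₋=(6.3491,-2.6796) cross=-15.753
  mode - wants cross < 0 → take C=(6.3491,-2.6796) (cross=-15.753)
ex = (C−B)/|BC| = (0.9674,-0.2533); ey = (0.2533,0.9674)
P = B + 2.00·ex + -2.40·ey = (0.9042,-3.7347)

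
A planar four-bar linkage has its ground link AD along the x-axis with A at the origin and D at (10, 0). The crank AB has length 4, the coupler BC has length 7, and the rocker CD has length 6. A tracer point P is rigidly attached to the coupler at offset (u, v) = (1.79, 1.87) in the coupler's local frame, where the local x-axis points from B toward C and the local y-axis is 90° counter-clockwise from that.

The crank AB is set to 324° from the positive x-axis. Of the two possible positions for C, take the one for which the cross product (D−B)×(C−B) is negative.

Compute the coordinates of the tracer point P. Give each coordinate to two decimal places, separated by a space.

5.73 -1.67

A=(0,0), D=(10.00,0)
B = A + 4.00·(cos324°, sin324°) = (3.2361, -2.3511)
|BD| = 7.1609
circle(B,7.00) ∩ circle(D,6.00): a=4.4882, h=5.3718
  candidates: C₊=(5.7117,4.1965) cross=38.467; C₋=(9.2391,-5.9516) cross=-38.467
  mode - wants cross < 0 → take C=(9.2391,-5.9516) (cross=-38.467)
ex = (C−B)/|BC| = (0.8576,-0.5143); ey = (0.5143,0.8576)
P = B + 1.79·ex + 1.87·ey = (5.7330,-1.6681)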